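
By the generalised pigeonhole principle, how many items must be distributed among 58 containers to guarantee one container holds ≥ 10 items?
n = (10 − 1)·58 + 1 = 523

By the generalised pigeonhole principle, to guarantee some box contains ≥ r objects we need more than (r − 1) · k objects total. Threshold: n = (r − 1) · k + 1. With r = 10 and k = 58: n = 9 · 58 + 1 = 522 + 1 = 523. For n = 522 = 9 · 58, we can put exactly 9 objects in every box, avoiding 10 in any single one — so 523 is tight.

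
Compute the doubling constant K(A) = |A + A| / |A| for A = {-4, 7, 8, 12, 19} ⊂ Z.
K = |A + A| / |A| = 14/5

Enumerate A + A = {a + b : a, b ∈ A}. With |A| = 5, there are |A|^2 = 25 ordered sum pairs; collecting distinct values, A + A = {-8, 3, 4, 8, 14, 15, 16, 19, 20, 24, 26, 27, 31, 38}, so |A + A| = 14. Thus K = 14/5. For comparison, the minimum possible |A + A| over all 5-element sets is 2·5 − 1 = 9 (so min K = 9/5), attained only by arithmetic progressions.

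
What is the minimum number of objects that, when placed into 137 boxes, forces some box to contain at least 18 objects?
n = (18 − 1)·137 + 1 = 2330

By the generalised pigeonhole principle, to guarantee some box contains ≥ r objects we need more than (r − 1) · k objects total. Threshold: n = (r − 1) · k + 1. With r = 18 and k = 137: n = 17 · 137 + 1 = 2329 + 1 = 2330. For n = 2329 = 17 · 137, we can put exactly 17 objects in every box, avoiding 18 in any single one — so 2330 is tight.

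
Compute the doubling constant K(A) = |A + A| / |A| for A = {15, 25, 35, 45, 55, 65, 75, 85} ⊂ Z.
K = |A + A| / |A| = 15/8

Enumerate A + A = {a + b : a, b ∈ A}. With |A| = 8, there are |A|^2 = 64 ordered sum pairs; collecting distinct values, A + A = {30, 40, 50, 60, 70, 80, 90, 100, 110, 120, 130, 140, 150, 160, 170}, so |A + A| = 15. Thus K = 15/8. Here |A + A| = 2|A| − 1 = 15, the minimum possible — so K = 15/8 is minimal, which holds iff A is an arithmetic progression.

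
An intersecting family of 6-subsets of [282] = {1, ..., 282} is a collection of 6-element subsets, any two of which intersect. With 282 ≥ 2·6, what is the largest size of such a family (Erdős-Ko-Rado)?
max |F| = C(281, 5) = 14086784586

The Erdős-Ko-Rado theorem states: for n ≥ 2k, an intersecting family of k-subsets of an n-element set has size at most C(n − 1, k − 1), with equality for 'star' families {A ⊆ [n] : |A| = k, i ∈ A} (fix an element i). For n = 282, k = 6: C(281, 5) = 14086784586.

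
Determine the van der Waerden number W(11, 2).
W(11, 2) = 11 + 1 = 12

A 2-term AP is any pair of integers, so a monochromatic 2-AP exists iff some colour is used at least twice. With 11 colours, the colouring i ↦ i on {1, ..., 11} uses each colour once, avoiding any monochromatic pair, so W(11, 2) > 11. For {1, ..., 12}, pigeonhole forces two integers of the same colour, which form a monochromatic 2-AP. Hence W(11, 2) = 12.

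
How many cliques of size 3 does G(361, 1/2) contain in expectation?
E[# K_3] = C(361, 3) · (1/2)^C(3, 2) = 7775940 / 2^3 = 1943985/2 = 971992.5

For each 3-subset S of vertices (there are C(361, 3) = 7775940 such S), let X_S = 1 if S induces a K_3 (all C(3, 2) = 3 edges present). Then P(X_S = 1) = (1/2)^3 = 1/8. By linearity of expectation, E[# K_3] = C(361, 3) · (1/2)^3 = 7775940 / 8 = 1943985/2 = 971992.5.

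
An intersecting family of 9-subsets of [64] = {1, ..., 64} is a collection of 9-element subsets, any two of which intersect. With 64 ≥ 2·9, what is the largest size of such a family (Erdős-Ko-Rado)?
max |F| = C(63, 8) = 3872894697

Erdős-Ko-Rado (1961): when n ≥ 2k, max |F| = C(n−1, k−1). The bound is attained by the star {A : i ∈ A} for any fixed i ∈ [n]. Here C(64−1, 9−1) = C(63, 8) = 3872894697.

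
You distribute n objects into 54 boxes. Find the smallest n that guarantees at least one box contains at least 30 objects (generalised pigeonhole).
n = (30 − 1)·54 + 1 = 1567

By the generalised pigeonhole principle, to guarantee some box contains ≥ r objects we need more than (r − 1) · k objects total. Threshold: n = (r − 1) · k + 1. With r = 30 and k = 54: n = 29 · 54 + 1 = 1566 + 1 = 1567. For n = 1566 = 29 · 54, we can put exactly 29 objects in every box, avoiding 30 in any single one — so 1567 is tight.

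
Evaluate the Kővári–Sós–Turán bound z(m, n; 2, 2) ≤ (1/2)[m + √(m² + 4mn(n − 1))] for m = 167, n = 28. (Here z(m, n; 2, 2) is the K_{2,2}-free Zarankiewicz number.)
z(167, 28; 2, 2) ≤ (1/2)[167 + √(167² + 4·167·28·27)] = (1/2)[167 + √532897] = 448.499

Kővári–Sós–Turán: let r_1, ..., r_167 be the row sums and z = Σ r_i the total number of 1s. Each pair of columns can share at most one row with both entries 1 (else a 2×2 all-ones block appears), so Σ_i C(r_i, 2) ≤ C(28, 2) = 378. By convexity Σ_i C(r_i, 2) ≥ 167·C(z/167, 2) = z(z − 167)/(2·167), giving z² − 167z − 167·28·27 ≤ 0 and hence z ≤ (1/2)[167 + √(27889 + 4·126252)] = (1/2)[167 + √532897] ≈ (1/2)(167 + 729.9979) = 448.499.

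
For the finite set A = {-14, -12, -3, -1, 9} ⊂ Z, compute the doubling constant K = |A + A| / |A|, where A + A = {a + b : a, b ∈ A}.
K = |A + A| / |A| = 14/5

Enumerate A + A = {a + b : a, b ∈ A}. With |A| = 5, there are |A|^2 = 25 ordered sum pairs; collecting distinct values, A + A = {-28, -26, -24, -17, -15, -13, -6, -5, -4, -3, -2, 6, 8, 18}, so |A + A| = 14. Thus K = 14/5. For comparison, the minimum possible |A + A| over all 5-element sets is 2·5 − 1 = 9 (so min K = 9/5), attained only by arithmetic progressions.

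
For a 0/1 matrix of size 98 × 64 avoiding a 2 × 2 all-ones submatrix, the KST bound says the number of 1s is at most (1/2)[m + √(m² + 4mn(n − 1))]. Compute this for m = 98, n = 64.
z(98, 64; 2, 2) ≤ (1/2)[98 + √(98² + 4·98·64·63)] = (1/2)[98 + √1590148] = 679.5054

Kővári–Sós–Turán: let r_1, ..., r_98 be the row sums and z = Σ r_i the total number of 1s. Each pair of columns can share at most one row with both entries 1 (else a 2×2 all-ones block appears), so Σ_i C(r_i, 2) ≤ C(64, 2) = 2016. By convexity Σ_i C(r_i, 2) ≥ 98·C(z/98, 2) = z(z − 98)/(2·98), giving z² − 98z − 98·64·63 ≤ 0 and hence z ≤ (1/2)[98 + √(9604 + 4·395136)] = (1/2)[98 + √1590148] ≈ (1/2)(98 + 1261.0107) = 679.5054.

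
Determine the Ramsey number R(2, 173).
R(2, 173) = 173

R(2, k) = k for all k ≥ 2: in a 2-colouring of K_k, either some edge is red (a red K_2) or all edges are blue (a blue K_k). And K_{172} coloured all-blue has no blue K_173, so R(2, 173) > 172. Hence R(2, 173) = 173.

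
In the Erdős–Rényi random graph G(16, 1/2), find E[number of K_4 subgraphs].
E[# K_4] = C(16, 4) · (1/2)^C(4, 2) = 1820 / 2^6 = 455/16 = 28.4375

For each 4-subset S of vertices (there are C(16, 4) = 1820 such S), let X_S = 1 if S induces a K_4 (all C(4, 2) = 6 edges present). Then P(X_S = 1) = (1/2)^6 = 1/64. By linearity of expectation, E[# K_4] = C(16, 4) · (1/2)^6 = 1820 / 64 = 455/16 = 28.4375.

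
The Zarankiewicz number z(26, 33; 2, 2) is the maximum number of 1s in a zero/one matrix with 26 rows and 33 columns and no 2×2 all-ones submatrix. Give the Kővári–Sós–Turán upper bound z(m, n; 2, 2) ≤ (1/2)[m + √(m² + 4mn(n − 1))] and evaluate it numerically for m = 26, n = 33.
z(26, 33; 2, 2) ≤ (1/2)[26 + √(26² + 4·26·33·32)] = (1/2)[26 + √110500] = 179.2077

Kővári–Sós–Turán: let r_1, ..., r_26 be the row sums and z = Σ r_i the total number of 1s. Each pair of columns can share at most one row with both entries 1 (else a 2×2 all-ones block appears), so Σ_i C(r_i, 2) ≤ C(33, 2) = 528. By convexity Σ_i C(r_i, 2) ≥ 26·C(z/26, 2) = z(z − 26)/(2·26), giving z² − 26z − 26·33·32 ≤ 0 and hence z ≤ (1/2)[26 + √(676 + 4·27456)] = (1/2)[26 + √110500] ≈ (1/2)(26 + 332.4154) = 179.2077.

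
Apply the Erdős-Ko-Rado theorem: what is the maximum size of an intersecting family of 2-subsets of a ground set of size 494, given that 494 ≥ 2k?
max |F| = C(493, 1) = 493

Erdős-Ko-Rado (1961): when n ≥ 2k, max |F| = C(n−1, k−1). The bound is attained by the star {A : i ∈ A} for any fixed i ∈ [n]. Here C(494−1, 2−1) = C(493, 1) = 493.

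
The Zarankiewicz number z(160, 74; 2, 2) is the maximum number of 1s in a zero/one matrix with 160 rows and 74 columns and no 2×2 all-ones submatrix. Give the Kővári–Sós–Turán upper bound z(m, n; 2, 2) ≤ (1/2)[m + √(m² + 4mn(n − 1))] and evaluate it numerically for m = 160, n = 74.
z(160, 74; 2, 2) ≤ (1/2)[160 + √(160² + 4·160·74·73)] = (1/2)[160 + √3482880] = 1013.1238

Kővári–Sós–Turán: let r_1, ..., r_160 be the row sums and z = Σ r_i the total number of 1s. Each pair of columns can share at most one row with both entries 1 (else a 2×2 all-ones block appears), so Σ_i C(r_i, 2) ≤ C(74, 2) = 2701. By convexity Σ_i C(r_i, 2) ≥ 160·C(z/160, 2) = z(z − 160)/(2·160), giving z² − 160z − 160·74·73 ≤ 0 and hence z ≤ (1/2)[160 + √(25600 + 4·864320)] = (1/2)[160 + √3482880] ≈ (1/2)(160 + 1866.2476) = 1013.1238.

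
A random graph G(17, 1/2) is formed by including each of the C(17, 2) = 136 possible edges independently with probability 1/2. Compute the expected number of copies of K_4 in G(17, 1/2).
E[# K_4] = C(17, 4) · (1/2)^C(4, 2) = 2380 / 2^6 = 595/16 = 37.1875

For each 4-subset S of vertices (there are C(17, 4) = 2380 such S), let X_S = 1 if S induces a K_4 (all C(4, 2) = 6 edges present). Then P(X_S = 1) = (1/2)^6 = 1/64. By linearity of expectation, E[# K_4] = C(17, 4) · (1/2)^6 = 2380 / 64 = 595/16 = 37.1875.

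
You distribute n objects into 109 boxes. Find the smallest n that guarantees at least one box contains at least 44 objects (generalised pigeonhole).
n = (44 − 1)·109 + 1 = 4688

By the generalised pigeonhole principle, to guarantee some box contains ≥ r objects we need more than (r − 1) · k objects total. Threshold: n = (r − 1) · k + 1. With r = 44 and k = 109: n = 43 · 109 + 1 = 4687 + 1 = 4688. For n = 4687 = 43 · 109, we can put exactly 43 objects in every box, avoiding 44 in any single one — so 4688 is tight.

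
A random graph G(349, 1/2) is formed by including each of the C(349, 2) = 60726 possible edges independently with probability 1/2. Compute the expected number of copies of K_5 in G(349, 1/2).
E[# K_5] = C(349, 5) · (1/2)^C(5, 2) = 41922588819 / 2^10 ≈ 40940028.143555

For each 5-subset S of vertices (there are C(349, 5) = 41922588819 such S), let X_S = 1 if S induces a K_5 (all C(5, 2) = 10 edges present). Then P(X_S = 1) = (1/2)^10 = 1/1024. By linearity of expectation, E[# K_5] = C(349, 5) · (1/2)^10 = 41922588819 / 1024 ≈ 40940028.143555.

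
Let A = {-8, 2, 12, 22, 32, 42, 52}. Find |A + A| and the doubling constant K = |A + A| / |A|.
K = |A + A| / |A| = 13/7

Enumerate A + A = {a + b : a, b ∈ A}. With |A| = 7, there are |A|^2 = 49 ordered sum pairs; collecting distinct values, A + A = {-16, -6, 4, 14, 24, 34, 44, 54, 64, 74, 84, 94, 104}, so |A + A| = 13. Thus K = 13/7. Here |A + A| = 2|A| − 1 = 13, the minimum possible — so K = 13/7 is minimal, which holds iff A is an arithmetic progression.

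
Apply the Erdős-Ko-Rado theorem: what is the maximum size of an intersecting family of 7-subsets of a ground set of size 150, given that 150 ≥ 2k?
max |F| = C(149, 6) = 13725120696

Erdős-Ko-Rado (1961): when n ≥ 2k, max |F| = C(n−1, k−1). The bound is attained by the star {A : i ∈ A} for any fixed i ∈ [n]. Here C(150−1, 7−1) = C(149, 6) = 13725120696.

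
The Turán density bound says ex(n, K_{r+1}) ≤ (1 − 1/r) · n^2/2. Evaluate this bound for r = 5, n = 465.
Turán density bound = (4/5) · 465^2/2 = 86490

Turán's theorem: ex(n, K_{r+1}) is achieved by the complete r-partite Turán graph T(n, r) with parts as balanced as possible, and is at most (1 − 1/r) · n^2/2. For r = 5, n = 465: the density bound is (4/5) · 216225/2 = 86490. Since 5 ∣ 465, the Turán graph T(465, 5) has parts of equal size 93, and its edge count e(T(465, 5)) = 86490 attains the density bound exactly.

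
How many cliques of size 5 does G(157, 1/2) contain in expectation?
E[# K_5] = C(157, 5) · (1/2)^C(5, 2) = 745395651 / 2^10 ≈ 727925.440430

For each 5-subset S of vertices (there are C(157, 5) = 745395651 such S), let X_S = 1 if S induces a K_5 (all C(5, 2) = 10 edges present). Then P(X_S = 1) = (1/2)^10 = 1/1024. By linearity of expectation, E[# K_5] = C(157, 5) · (1/2)^10 = 745395651 / 1024 ≈ 727925.440430.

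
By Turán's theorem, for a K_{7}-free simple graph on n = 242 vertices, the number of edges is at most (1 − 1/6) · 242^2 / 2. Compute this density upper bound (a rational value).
Turán density bound = (5/6) · 242^2/2 = 73205/3 ≈ 24401.6667

Turán's theorem: ex(n, K_{r+1}) is achieved by the complete r-partite Turán graph T(n, r) with parts as balanced as possible, and is at most (1 − 1/r) · n^2/2. For r = 6, n = 242: the density bound is (5/6) · 58564/2 = 73205/3 ≈ 24401.6667. The integer-valued extremum is e(T(242, 6)) = 24401, which is strictly less than the density bound 73205/3 since 6 ∤ 242 (the parts of T(242, 6) cannot all be equal).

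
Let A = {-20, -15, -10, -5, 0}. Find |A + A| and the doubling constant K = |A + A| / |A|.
K = |A + A| / |A| = 9/5

Enumerate A + A = {a + b : a, b ∈ A}. With |A| = 5, there are |A|^2 = 25 ordered sum pairs; collecting distinct values, A + A = {-40, -35, -30, -25, -20, -15, -10, -5, 0}, so |A + A| = 9. Thus K = 9/5. Here |A + A| = 2|A| − 1 = 9, the minimum possible — so K = 9/5 is minimal, which holds iff A is an arithmetic progression.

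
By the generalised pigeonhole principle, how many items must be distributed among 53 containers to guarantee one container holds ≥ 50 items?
n = (50 − 1)·53 + 1 = 2598

By the generalised pigeonhole principle, to guarantee some box contains ≥ r objects we need more than (r − 1) · k objects total. Threshold: n = (r − 1) · k + 1. With r = 50 and k = 53: n = 49 · 53 + 1 = 2597 + 1 = 2598. For n = 2597 = 49 · 53, we can put exactly 49 objects in every box, avoiding 50 in any single one — so 2598 is tight.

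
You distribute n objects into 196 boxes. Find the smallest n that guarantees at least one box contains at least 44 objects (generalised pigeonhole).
n = (44 − 1)·196 + 1 = 8429

By the generalised pigeonhole principle, to guarantee some box contains ≥ r objects we need more than (r − 1) · k objects total. Threshold: n = (r − 1) · k + 1. With r = 44 and k = 196: n = 43 · 196 + 1 = 8428 + 1 = 8429. For n = 8428 = 43 · 196, we can put exactly 43 objects in every box, avoiding 44 in any single one — so 8429 is tight.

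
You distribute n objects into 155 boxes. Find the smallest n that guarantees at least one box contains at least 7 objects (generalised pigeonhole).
n = (7 − 1)·155 + 1 = 931

By the generalised pigeonhole principle, to guarantee some box contains ≥ r objects we need more than (r − 1) · k objects total. Threshold: n = (r − 1) · k + 1. With r = 7 and k = 155: n = 6 · 155 + 1 = 930 + 1 = 931. For n = 930 = 6 · 155, we can put exactly 6 objects in every box, avoiding 7 in any single one — so 931 is tight.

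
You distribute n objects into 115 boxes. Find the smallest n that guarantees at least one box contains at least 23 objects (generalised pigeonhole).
n = (23 − 1)·115 + 1 = 2531

By the generalised pigeonhole principle, to guarantee some box contains ≥ r objects we need more than (r − 1) · k objects total. Threshold: n = (r − 1) · k + 1. With r = 23 and k = 115: n = 22 · 115 + 1 = 2530 + 1 = 2531. For n = 2530 = 22 · 115, we can put exactly 22 objects in every box, avoiding 23 in any single one — so 2531 is tight.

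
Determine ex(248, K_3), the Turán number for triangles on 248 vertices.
ex(248, K_3) = ⌊248^2/4⌋ = 15376

Mantel (1907): a triangle-free graph on n vertices has at most ⌊n^2/4⌋ edges, with equality for the complete bipartite graph K_{⌊n/2⌋, ⌈n/2⌉}. For n = 248: ⌊248^2/4⌋ = ⌊61504/4⌋ = 15376. The extremal graph is K_{124, 124}, which has 124·124 = 15376 edges.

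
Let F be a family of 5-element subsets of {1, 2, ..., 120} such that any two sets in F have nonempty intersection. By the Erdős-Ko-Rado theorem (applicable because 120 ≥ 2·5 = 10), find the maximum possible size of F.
max |F| = C(119, 4) = 7940751

Erdős-Ko-Rado (1961): when n ≥ 2k, max |F| = C(n−1, k−1). The bound is attained by the star {A : i ∈ A} for any fixed i ∈ [n]. Here C(120−1, 5−1) = C(119, 4) = 7940751.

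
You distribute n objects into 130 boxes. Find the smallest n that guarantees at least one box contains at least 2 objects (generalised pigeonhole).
n = (2 − 1)·130 + 1 = 131

By the generalised pigeonhole principle, to guarantee some box contains ≥ r objects we need more than (r − 1) · k objects total. Threshold: n = (r − 1) · k + 1. With r = 2 and k = 130: n = 1 · 130 + 1 = 130 + 1 = 131. For n = 130 = 1 · 130, we can put exactly 1 objects in every box, avoiding 2 in any single one — so 131 is tight.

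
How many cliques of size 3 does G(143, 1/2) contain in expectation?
E[# K_3] = C(143, 3) · (1/2)^C(3, 2) = 477191 / 2^3 = 59648.875

For each 3-subset S of vertices (there are C(143, 3) = 477191 such S), let X_S = 1 if S induces a K_3 (all C(3, 2) = 3 edges present). Then P(X_S = 1) = (1/2)^3 = 1/8. By linearity of expectation, E[# K_3] = C(143, 3) · (1/2)^3 = 477191 / 8 = 59648.875.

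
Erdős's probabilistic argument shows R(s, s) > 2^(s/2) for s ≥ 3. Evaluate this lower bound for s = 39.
2^(39/2) = 741455.2002; so R(39, 39) > 741455.2002

Colour each edge of K_n uniformly at random with red/blue. The expected number of monochromatic K_39 is C(n, 39) · 2 · 2^(−C(39,2)). If C(n, 39) · 2^(1 − C(39,2)) < 1, then with positive probability no monochromatic K_39 exists, so R(39, 39) > n. The standard estimate C(n, 39) ≤ n^39/39! shows this inequality holds whenever n ≤ 2^(39/2) (since 39! · 2^(C(39,2) − 1) > 2^(39^2/2) ≥ n^39). Hence R(39, 39) > 2^(39/2) = 741455.2002.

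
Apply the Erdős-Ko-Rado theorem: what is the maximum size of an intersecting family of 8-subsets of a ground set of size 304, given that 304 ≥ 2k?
max |F| = C(303, 7) = 43386107405355

Erdős-Ko-Rado (1961): when n ≥ 2k, max |F| = C(n−1, k−1). The bound is attained by the star {A : i ∈ A} for any fixed i ∈ [n]. Here C(304−1, 8−1) = C(303, 7) = 43386107405355.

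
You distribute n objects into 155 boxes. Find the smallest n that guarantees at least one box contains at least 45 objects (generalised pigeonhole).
n = (45 − 1)·155 + 1 = 6821

By the generalised pigeonhole principle, to guarantee some box contains ≥ r objects we need more than (r − 1) · k objects total. Threshold: n = (r − 1) · k + 1. With r = 45 and k = 155: n = 44 · 155 + 1 = 6820 + 1 = 6821. For n = 6820 = 44 · 155, we can put exactly 44 objects in every box, avoiding 45 in any single one — so 6821 is tight.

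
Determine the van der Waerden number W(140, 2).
W(140, 2) = 140 + 1 = 141

A 2-term AP is any pair of integers, so a monochromatic 2-AP exists iff some colour is used at least twice. With 140 colours, the colouring i ↦ i on {1, ..., 140} uses each colour once, avoiding any monochromatic pair, so W(140, 2) > 140. For {1, ..., 141}, pigeonhole forces two integers of the same colour, which form a monochromatic 2-AP. Hence W(140, 2) = 141.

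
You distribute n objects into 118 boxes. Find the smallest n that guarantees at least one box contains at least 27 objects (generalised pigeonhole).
n = (27 − 1)·118 + 1 = 3069

By the generalised pigeonhole principle, to guarantee some box contains ≥ r objects we need more than (r − 1) · k objects total. Threshold: n = (r − 1) · k + 1. With r = 27 and k = 118: n = 26 · 118 + 1 = 3068 + 1 = 3069. For n = 3068 = 26 · 118, we can put exactly 26 objects in every box, avoiding 27 in any single one — so 3069 is tight.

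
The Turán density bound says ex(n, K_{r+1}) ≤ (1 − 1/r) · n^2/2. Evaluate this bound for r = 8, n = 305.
Turán density bound = (7/8) · 305^2/2 = 651175/16 ≈ 40698.4375

Turán's theorem: ex(n, K_{r+1}) is achieved by the complete r-partite Turán graph T(n, r) with parts as balanced as possible, and is at most (1 − 1/r) · n^2/2. For r = 8, n = 305: the density bound is (7/8) · 93025/2 = 651175/16 ≈ 40698.4375. The integer-valued extremum is e(T(305, 8)) = 40698, which is strictly less than the density bound 651175/16 since 8 ∤ 305 (the parts of T(305, 8) cannot all be equal).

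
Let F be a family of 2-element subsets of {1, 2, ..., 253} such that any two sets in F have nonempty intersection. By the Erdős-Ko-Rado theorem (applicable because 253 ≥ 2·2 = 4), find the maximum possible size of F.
max |F| = C(252, 1) = 252

Erdős-Ko-Rado (1961): when n ≥ 2k, max |F| = C(n−1, k−1). The bound is attained by the star {A : i ∈ A} for any fixed i ∈ [n]. Here C(253−1, 2−1) = C(252, 1) = 252.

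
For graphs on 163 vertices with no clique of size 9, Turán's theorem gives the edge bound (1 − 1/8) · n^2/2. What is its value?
Turán density bound = (7/8) · 163^2/2 = 185983/16 ≈ 11623.9375

Turán's theorem: ex(n, K_{r+1}) is achieved by the complete r-partite Turán graph T(n, r) with parts as balanced as possible, and is at most (1 − 1/r) · n^2/2. For r = 8, n = 163: the density bound is (7/8) · 26569/2 = 185983/16 ≈ 11623.9375. The integer-valued extremum is e(T(163, 8)) = 11623, which is strictly less than the density bound 185983/16 since 8 ∤ 163 (the parts of T(163, 8) cannot all be equal).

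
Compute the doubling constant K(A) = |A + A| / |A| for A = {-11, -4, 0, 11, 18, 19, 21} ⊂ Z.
K = |A + A| / |A| = 26/7

Enumerate A + A = {a + b : a, b ∈ A}. With |A| = 7, there are |A|^2 = 49 ordered sum pairs; collecting distinct values, A + A = {-22, -15, -11, -8, -4, 0, 7, 8, 10, 11, 14, 15, 17, 18, 19, 21, 22, 29, 30, 32, 36, 37, 38, 39, 40, 42}, so |A + A| = 26. Thus K = 26/7. For comparison, the minimum possible |A + A| over all 7-element sets is 2·7 − 1 = 13 (so min K = 13/7), attained only by arithmetic progressions.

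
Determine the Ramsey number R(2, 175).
R(2, 175) = 175

R(2, k) = k for all k ≥ 2: in a 2-colouring of K_k, either some edge is red (a red K_2) or all edges are blue (a blue K_k). And K_{174} coloured all-blue has no blue K_175, so R(2, 175) > 174. Hence R(2, 175) = 175.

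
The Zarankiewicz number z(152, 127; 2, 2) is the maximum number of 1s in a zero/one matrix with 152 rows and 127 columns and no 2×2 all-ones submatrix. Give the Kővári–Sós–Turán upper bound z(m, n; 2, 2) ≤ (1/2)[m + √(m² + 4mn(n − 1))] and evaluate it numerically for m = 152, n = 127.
z(152, 127; 2, 2) ≤ (1/2)[152 + √(152² + 4·152·127·126)] = (1/2)[152 + √9752320] = 1637.4352

Kővári–Sós–Turán: let r_1, ..., r_152 be the row sums and z = Σ r_i the total number of 1s. Each pair of columns can share at most one row with both entries 1 (else a 2×2 all-ones block appears), so Σ_i C(r_i, 2) ≤ C(127, 2) = 8001. By convexity Σ_i C(r_i, 2) ≥ 152·C(z/152, 2) = z(z − 152)/(2·152), giving z² − 152z − 152·127·126 ≤ 0 and hence z ≤ (1/2)[152 + √(23104 + 4·2432304)] = (1/2)[152 + √9752320] ≈ (1/2)(152 + 3122.8705) = 1637.4352.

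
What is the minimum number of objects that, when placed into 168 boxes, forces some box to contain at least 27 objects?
n = (27 − 1)·168 + 1 = 4369

By the generalised pigeonhole principle, to guarantee some box contains ≥ r objects we need more than (r − 1) · k objects total. Threshold: n = (r − 1) · k + 1. With r = 27 and k = 168: n = 26 · 168 + 1 = 4368 + 1 = 4369. For n = 4368 = 26 · 168, we can put exactly 26 objects in every box, avoiding 27 in any single one — so 4369 is tight.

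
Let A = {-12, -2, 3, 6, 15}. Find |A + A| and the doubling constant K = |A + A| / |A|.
K = |A + A| / |A| = 15/5 = 3

Enumerate A + A = {a + b : a, b ∈ A}. With |A| = 5, there are |A|^2 = 25 ordered sum pairs; collecting distinct values, A + A = {-24, -14, -9, -6, -4, 1, 3, 4, 6, 9, 12, 13, 18, 21, 30}, so |A + A| = 15. Thus K = 15/5 = 3. For comparison, the minimum possible |A + A| over all 5-element sets is 2·5 − 1 = 9 (so min K = 9/5), attained only by arithmetic progressions.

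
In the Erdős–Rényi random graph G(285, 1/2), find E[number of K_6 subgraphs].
E[# K_6] = C(285, 6) · (1/2)^C(6, 2) = 705879547660 / 2^15 = 176469886915/8192 ≈ 21541734.242554

For each 6-subset S of vertices (there are C(285, 6) = 705879547660 such S), let X_S = 1 if S induces a K_6 (all C(6, 2) = 15 edges present). Then P(X_S = 1) = (1/2)^15 = 1/32768. By linearity of expectation, E[# K_6] = C(285, 6) · (1/2)^15 = 705879547660 / 32768 = 176469886915/8192 ≈ 21541734.242554.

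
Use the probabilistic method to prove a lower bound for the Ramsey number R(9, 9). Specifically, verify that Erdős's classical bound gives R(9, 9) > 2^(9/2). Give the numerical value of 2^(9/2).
2^(9/2) = 22.6274; so R(9, 9) > 22.6274

Colour each edge of K_n uniformly at random with red/blue. The expected number of monochromatic K_9 is C(n, 9) · 2 · 2^(−C(9,2)). If C(n, 9) · 2^(1 − C(9,2)) < 1, then with positive probability no monochromatic K_9 exists, so R(9, 9) > n. The standard estimate C(n, 9) ≤ n^9/9! shows this inequality holds whenever n ≤ 2^(9/2) (since 9! · 2^(C(9,2) − 1) > 2^(9^2/2) ≥ n^9). Hence R(9, 9) > 2^(9/2) = 22.6274.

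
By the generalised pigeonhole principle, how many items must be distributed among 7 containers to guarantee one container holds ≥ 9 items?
n = (9 − 1)·7 + 1 = 57

By the generalised pigeonhole principle, to guarantee some box contains ≥ r objects we need more than (r − 1) · k objects total. Threshold: n = (r − 1) · k + 1. With r = 9 and k = 7: n = 8 · 7 + 1 = 56 + 1 = 57. For n = 56 = 8 · 7, we can put exactly 8 objects in every box, avoiding 9 in any single one — so 57 is tight.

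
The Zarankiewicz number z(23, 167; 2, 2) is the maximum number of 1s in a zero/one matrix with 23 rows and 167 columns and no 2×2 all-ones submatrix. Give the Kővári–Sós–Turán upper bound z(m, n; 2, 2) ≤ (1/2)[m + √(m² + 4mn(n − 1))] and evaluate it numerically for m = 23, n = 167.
z(23, 167; 2, 2) ≤ (1/2)[23 + √(23² + 4·23·167·166)] = (1/2)[23 + √2550953] = 810.0852

Kővári–Sós–Turán: let r_1, ..., r_23 be the row sums and z = Σ r_i the total number of 1s. Each pair of columns can share at most one row with both entries 1 (else a 2×2 all-ones block appears), so Σ_i C(r_i, 2) ≤ C(167, 2) = 13861. By convexity Σ_i C(r_i, 2) ≥ 23·C(z/23, 2) = z(z − 23)/(2·23), giving z² − 23z − 23·167·166 ≤ 0 and hence z ≤ (1/2)[23 + √(529 + 4·637606)] = (1/2)[23 + √2550953] ≈ (1/2)(23 + 1597.1703) = 810.0852.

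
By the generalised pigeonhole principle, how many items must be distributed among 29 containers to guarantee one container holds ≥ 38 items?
n = (38 − 1)·29 + 1 = 1074

By the generalised pigeonhole principle, to guarantee some box contains ≥ r objects we need more than (r − 1) · k objects total. Threshold: n = (r − 1) · k + 1. With r = 38 and k = 29: n = 37 · 29 + 1 = 1073 + 1 = 1074. For n = 1073 = 37 · 29, we can put exactly 37 objects in every box, avoiding 38 in any single one — so 1074 is tight.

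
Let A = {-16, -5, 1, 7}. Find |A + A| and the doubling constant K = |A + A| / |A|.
K = |A + A| / |A| = 9/4

Enumerate A + A = {a + b : a, b ∈ A}. With |A| = 4, there are |A|^2 = 16 ordered sum pairs; collecting distinct values, A + A = {-32, -21, -15, -10, -9, -4, 2, 8, 14}, so |A + A| = 9. Thus K = 9/4. For comparison, the minimum possible |A + A| over all 4-element sets is 2·4 − 1 = 7 (so min K = 7/4), attained only by arithmetic progressions.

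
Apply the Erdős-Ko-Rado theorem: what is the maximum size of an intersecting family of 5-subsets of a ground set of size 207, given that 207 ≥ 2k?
max |F| = C(206, 4) = 72867865

The Erdős-Ko-Rado theorem states: for n ≥ 2k, an intersecting family of k-subsets of an n-element set has size at most C(n − 1, k − 1), with equality for 'star' families {A ⊆ [n] : |A| = k, i ∈ A} (fix an element i). For n = 207, k = 5: C(206, 4) = 72867865.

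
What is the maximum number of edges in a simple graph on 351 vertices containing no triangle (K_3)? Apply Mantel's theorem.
ex(351, K_3) = ⌊351^2/4⌋ = 30800

Mantel (1907): a triangle-free graph on n vertices has at most ⌊n^2/4⌋ edges, with equality for the complete bipartite graph K_{⌊n/2⌋, ⌈n/2⌉}. For n = 351: ⌊351^2/4⌋ = ⌊123201/4⌋ = 30800. The extremal graph is K_{175, 176}, which has 175·176 = 30800 edges.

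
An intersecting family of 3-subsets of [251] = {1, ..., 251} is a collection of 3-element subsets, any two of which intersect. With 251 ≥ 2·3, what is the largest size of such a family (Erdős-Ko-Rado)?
max |F| = C(250, 2) = 31125

The Erdős-Ko-Rado theorem states: for n ≥ 2k, an intersecting family of k-subsets of an n-element set has size at most C(n − 1, k − 1), with equality for 'star' families {A ⊆ [n] : |A| = k, i ∈ A} (fix an element i). For n = 251, k = 3: C(250, 2) = 31125.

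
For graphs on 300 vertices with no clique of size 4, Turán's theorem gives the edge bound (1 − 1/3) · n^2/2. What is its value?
Turán density bound = (2/3) · 300^2/2 = 30000

Turán's theorem: ex(n, K_{r+1}) is achieved by the complete r-partite Turán graph T(n, r) with parts as balanced as possible, and is at most (1 − 1/r) · n^2/2. For r = 3, n = 300: the density bound is (2/3) · 90000/2 = 30000. Since 3 ∣ 300, the Turán graph T(300, 3) has parts of equal size 100, and its edge count e(T(300, 3)) = 30000 attains the density bound exactly.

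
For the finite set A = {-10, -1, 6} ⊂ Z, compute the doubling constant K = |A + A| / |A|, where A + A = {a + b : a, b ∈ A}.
K = |A + A| / |A| = 6/3 = 2

Enumerate A + A = {a + b : a, b ∈ A}. With |A| = 3, there are |A|^2 = 9 ordered sum pairs; collecting distinct values, A + A = {-20, -11, -4, -2, 5, 12}, so |A + A| = 6. Thus K = 6/3 = 2. For comparison, the minimum possible |A + A| over all 3-element sets is 2·3 − 1 = 5 (so min K = 5/3), attained only by arithmetic progressions.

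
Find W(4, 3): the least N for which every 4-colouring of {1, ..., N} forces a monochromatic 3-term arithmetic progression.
W(4, 3) = 76

W(4, 3) = 76. The lower bound W(4, 3) > 75 comes from an explicit good 4-colouring of [1, 75]; the upper bound W(4, 3) ≤ 76 was verified by exhaustive search over 4-colourings of [1, 76].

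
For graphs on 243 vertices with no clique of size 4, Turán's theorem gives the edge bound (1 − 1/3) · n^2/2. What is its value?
Turán density bound = (2/3) · 243^2/2 = 19683

Turán's theorem: ex(n, K_{r+1}) is achieved by the complete r-partite Turán graph T(n, r) with parts as balanced as possible, and is at most (1 − 1/r) · n^2/2. For r = 3, n = 243: the density bound is (2/3) · 59049/2 = 19683. Since 3 ∣ 243, the Turán graph T(243, 3) has parts of equal size 81, and its edge count e(T(243, 3)) = 19683 attains the density bound exactly.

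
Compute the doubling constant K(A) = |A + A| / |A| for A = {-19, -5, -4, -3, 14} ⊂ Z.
K = |A + A| / |A| = 14/5

Enumerate A + A = {a + b : a, b ∈ A}. With |A| = 5, there are |A|^2 = 25 ordered sum pairs; collecting distinct values, A + A = {-38, -24, -23, -22, -10, -9, -8, -7, -6, -5, 9, 10, 11, 28}, so |A + A| = 14. Thus K = 14/5. For comparison, the minimum possible |A + A| over all 5-element sets is 2·5 − 1 = 9 (so min K = 9/5), attained only by arithmetic progressions.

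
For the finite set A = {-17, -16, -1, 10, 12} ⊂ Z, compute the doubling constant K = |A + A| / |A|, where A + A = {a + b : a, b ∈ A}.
K = |A + A| / |A| = 15/5 = 3

Enumerate A + A = {a + b : a, b ∈ A}. With |A| = 5, there are |A|^2 = 25 ordered sum pairs; collecting distinct values, A + A = {-34, -33, -32, -18, -17, -7, -6, -5, -4, -2, 9, 11, 20, 22, 24}, so |A + A| = 15. Thus K = 15/5 = 3. For comparison, the minimum possible |A + A| over all 5-element sets is 2·5 − 1 = 9 (so min K = 9/5), attained only by arithmetic progressions.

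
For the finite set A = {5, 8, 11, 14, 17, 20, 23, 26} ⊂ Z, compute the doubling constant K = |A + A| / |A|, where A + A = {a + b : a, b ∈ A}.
K = |A + A| / |A| = 15/8

Enumerate A + A = {a + b : a, b ∈ A}. With |A| = 8, there are |A|^2 = 64 ordered sum pairs; collecting distinct values, A + A = {10, 13, 16, 19, 22, 25, 28, 31, 34, 37, 40, 43, 46, 49, 52}, so |A + A| = 15. Thus K = 15/8. Here |A + A| = 2|A| − 1 = 15, the minimum possible — so K = 15/8 is minimal, which holds iff A is an arithmetic progression.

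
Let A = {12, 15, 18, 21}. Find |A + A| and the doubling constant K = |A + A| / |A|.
K = |A + A| / |A| = 7/4

Enumerate A + A = {a + b : a, b ∈ A}. With |A| = 4, there are |A|^2 = 16 ordered sum pairs; collecting distinct values, A + A = {24, 27, 30, 33, 36, 39, 42}, so |A + A| = 7. Thus K = 7/4. Here |A + A| = 2|A| − 1 = 7, the minimum possible — so K = 7/4 is minimal, which holds iff A is an arithmetic progression.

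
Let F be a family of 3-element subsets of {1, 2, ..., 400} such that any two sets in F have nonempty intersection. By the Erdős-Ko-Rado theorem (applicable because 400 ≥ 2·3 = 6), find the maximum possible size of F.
max |F| = C(399, 2) = 79401

The Erdős-Ko-Rado theorem states: for n ≥ 2k, an intersecting family of k-subsets of an n-element set has size at most C(n − 1, k − 1), with equality for 'star' families {A ⊆ [n] : |A| = k, i ∈ A} (fix an element i). For n = 400, k = 3: C(399, 2) = 79401.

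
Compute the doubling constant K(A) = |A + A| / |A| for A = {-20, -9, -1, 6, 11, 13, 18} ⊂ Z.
K = |A + A| / |A| = 24/7

Enumerate A + A = {a + b : a, b ∈ A}. With |A| = 7, there are |A|^2 = 49 ordered sum pairs; collecting distinct values, A + A = {-40, -29, -21, -18, -14, -10, -9, -7, -3, -2, 2, 4, 5, 9, 10, 12, 17, 19, 22, 24, 26, 29, 31, 36}, so |A + A| = 24. Thus K = 24/7. For comparison, the minimum possible |A + A| over all 7-element sets is 2·7 − 1 = 13 (so min K = 13/7), attained only by arithmetic progressions.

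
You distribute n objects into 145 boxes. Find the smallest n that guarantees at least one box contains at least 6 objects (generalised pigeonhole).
n = (6 − 1)·145 + 1 = 726

By the generalised pigeonhole principle, to guarantee some box contains ≥ r objects we need more than (r − 1) · k objects total. Threshold: n = (r − 1) · k + 1. With r = 6 and k = 145: n = 5 · 145 + 1 = 725 + 1 = 726. For n = 725 = 5 · 145, we can put exactly 5 objects in every box, avoiding 6 in any single one — so 726 is tight.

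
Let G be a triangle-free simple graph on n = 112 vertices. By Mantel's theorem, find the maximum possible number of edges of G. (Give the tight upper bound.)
ex(112, K_3) = ⌊112^2/4⌋ = 3136

Mantel (1907): a triangle-free graph on n vertices has at most ⌊n^2/4⌋ edges, with equality for the complete bipartite graph K_{⌊n/2⌋, ⌈n/2⌉}. For n = 112: ⌊112^2/4⌋ = ⌊12544/4⌋ = 3136. The extremal graph is K_{56, 56}, which has 56·56 = 3136 edges.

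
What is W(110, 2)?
W(110, 2) = 110 + 1 = 111

A 2-term AP is any pair of integers, so a monochromatic 2-AP exists iff some colour is used at least twice. With 110 colours, the colouring i ↦ i on {1, ..., 110} uses each colour once, avoiding any monochromatic pair, so W(110, 2) > 110. For {1, ..., 111}, pigeonhole forces two integers of the same colour, which form a monochromatic 2-AP. Hence W(110, 2) = 111.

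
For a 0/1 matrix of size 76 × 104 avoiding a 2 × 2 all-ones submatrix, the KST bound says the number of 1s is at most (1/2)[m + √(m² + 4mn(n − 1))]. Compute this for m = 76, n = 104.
z(76, 104; 2, 2) ≤ (1/2)[76 + √(76² + 4·76·104·103)] = (1/2)[76 + √3262224] = 941.0814

Kővári–Sós–Turán: let r_1, ..., r_76 be the row sums and z = Σ r_i the total number of 1s. Each pair of columns can share at most one row with both entries 1 (else a 2×2 all-ones block appears), so Σ_i C(r_i, 2) ≤ C(104, 2) = 5356. By convexity Σ_i C(r_i, 2) ≥ 76·C(z/76, 2) = z(z − 76)/(2·76), giving z² − 76z − 76·104·103 ≤ 0 and hence z ≤ (1/2)[76 + √(5776 + 4·814112)] = (1/2)[76 + √3262224] ≈ (1/2)(76 + 1806.1628) = 941.0814.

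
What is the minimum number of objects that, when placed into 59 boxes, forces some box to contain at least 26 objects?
n = (26 − 1)·59 + 1 = 1476

By the generalised pigeonhole principle, to guarantee some box contains ≥ r objects we need more than (r − 1) · k objects total. Threshold: n = (r − 1) · k + 1. With r = 26 and k = 59: n = 25 · 59 + 1 = 1475 + 1 = 1476. For n = 1475 = 25 · 59, we can put exactly 25 objects in every box, avoiding 26 in any single one — so 1476 is tight.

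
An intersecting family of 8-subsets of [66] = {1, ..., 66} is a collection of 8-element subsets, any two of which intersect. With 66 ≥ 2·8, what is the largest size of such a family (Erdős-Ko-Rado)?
max |F| = C(65, 7) = 696190560

Erdős-Ko-Rado (1961): when n ≥ 2k, max |F| = C(n−1, k−1). The bound is attained by the star {A : i ∈ A} for any fixed i ∈ [n]. Here C(66−1, 8−1) = C(65, 7) = 696190560.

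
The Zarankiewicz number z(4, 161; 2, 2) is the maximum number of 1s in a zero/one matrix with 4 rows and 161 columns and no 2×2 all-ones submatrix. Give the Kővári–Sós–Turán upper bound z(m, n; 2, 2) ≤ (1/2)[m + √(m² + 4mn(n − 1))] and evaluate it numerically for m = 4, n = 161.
z(4, 161; 2, 2) ≤ (1/2)[4 + √(4² + 4·4·161·160)] = (1/2)[4 + √412176] = 323.0047

Kővári–Sós–Turán: let r_1, ..., r_4 be the row sums and z = Σ r_i the total number of 1s. Each pair of columns can share at most one row with both entries 1 (else a 2×2 all-ones block appears), so Σ_i C(r_i, 2) ≤ C(161, 2) = 12880. By convexity Σ_i C(r_i, 2) ≥ 4·C(z/4, 2) = z(z − 4)/(2·4), giving z² − 4z − 4·161·160 ≤ 0 and hence z ≤ (1/2)[4 + √(16 + 4·103040)] = (1/2)[4 + √412176] ≈ (1/2)(4 + 642.0093) = 323.0047.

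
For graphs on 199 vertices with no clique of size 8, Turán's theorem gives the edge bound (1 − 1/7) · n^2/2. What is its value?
Turán density bound = (6/7) · 199^2/2 = 118803/7 ≈ 16971.8571

Turán's theorem: ex(n, K_{r+1}) is achieved by the complete r-partite Turán graph T(n, r) with parts as balanced as possible, and is at most (1 − 1/r) · n^2/2. For r = 7, n = 199: the density bound is (6/7) · 39601/2 = 118803/7 ≈ 16971.8571. The integer-valued extremum is e(T(199, 7)) = 16971, which is strictly less than the density bound 118803/7 since 7 ∤ 199 (the parts of T(199, 7) cannot all be equal).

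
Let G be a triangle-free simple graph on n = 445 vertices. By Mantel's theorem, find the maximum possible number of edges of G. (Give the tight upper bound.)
ex(445, K_3) = ⌊445^2/4⌋ = 49506

Mantel (1907): a triangle-free graph on n vertices has at most ⌊n^2/4⌋ edges, with equality for the complete bipartite graph K_{⌊n/2⌋, ⌈n/2⌉}. For n = 445: ⌊445^2/4⌋ = ⌊198025/4⌋ = 49506. The extremal graph is K_{222, 223}, which has 222·223 = 49506 edges.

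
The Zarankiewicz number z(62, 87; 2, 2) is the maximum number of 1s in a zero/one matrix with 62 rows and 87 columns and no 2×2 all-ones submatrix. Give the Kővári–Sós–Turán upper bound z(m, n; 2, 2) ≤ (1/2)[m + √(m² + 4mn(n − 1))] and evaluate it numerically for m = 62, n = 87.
z(62, 87; 2, 2) ≤ (1/2)[62 + √(62² + 4·62·87·86)] = (1/2)[62 + √1859380] = 712.7954

Kővári–Sós–Turán: let r_1, ..., r_62 be the row sums and z = Σ r_i the total number of 1s. Each pair of columns can share at most one row with both entries 1 (else a 2×2 all-ones block appears), so Σ_i C(r_i, 2) ≤ C(87, 2) = 3741. By convexity Σ_i C(r_i, 2) ≥ 62·C(z/62, 2) = z(z − 62)/(2·62), giving z² − 62z − 62·87·86 ≤ 0 and hence z ≤ (1/2)[62 + √(3844 + 4·463884)] = (1/2)[62 + √1859380] ≈ (1/2)(62 + 1363.5908) = 712.7954.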